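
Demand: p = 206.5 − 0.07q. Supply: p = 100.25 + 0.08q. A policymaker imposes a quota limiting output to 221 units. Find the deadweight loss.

17812.03

Competitive equilibrium: 206.5 − 0.07q = 100.25 + 0.08q → q* = 708.3333, p* = 156.9167.
At q = 221: demand price = 206.5 − 0.07·221 = 191.03; supply price = 100.25 + 0.08·221 = 117.93.
Δq = 708.3333 − 221 = 487.3333; wedge = 191.03 − 117.93 = 73.1.
Deadweight loss = ½ × 487.3333 × 73.1 = 17812.03.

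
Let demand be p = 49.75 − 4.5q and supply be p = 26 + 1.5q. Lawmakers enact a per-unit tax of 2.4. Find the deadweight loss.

0.48

Competitive equilibrium: 49.75 − 4.5q = 26 + 1.5q → q* = 3.9583, p* = 31.9375.
With the tax, the buyer price exceeds the seller price by 2.4: (49.75 − 4.5q) − (26 + 1.5q) = 2.4 → q' = 3.5583.
Δq = 3.9583 − 3.5583 = 0.4; the wedge equals the tax, 2.4.
Welfare loss = ½ × 0.4 × 2.4 = 0.48.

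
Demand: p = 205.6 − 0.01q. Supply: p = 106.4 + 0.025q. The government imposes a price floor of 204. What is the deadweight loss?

125156.57

Competitive equilibrium: 205.6 − 0.01q = 106.4 + 0.025q → q* = 2834.2857, p* = 177.2571.
At the floor p = 204, quantity demanded = (205.6 − 204)/0.01 = 160.
Sellers' marginal cost at q' = 160: 106.4 + 0.025·160 = 110.4.
Δq = 2834.2857 − 160 = 2674.2857; wedge = 204 − 110.4 = 93.6.
DWL = ½ × 2674.2857 × 93.6 = 125156.57.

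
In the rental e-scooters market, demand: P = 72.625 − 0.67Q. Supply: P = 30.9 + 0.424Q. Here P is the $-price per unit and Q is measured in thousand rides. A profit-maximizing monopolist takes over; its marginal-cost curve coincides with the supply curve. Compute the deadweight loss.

$114.79 thousand

Competitive equilibrium: 72.625 − 0.67Q = 30.9 + 0.424Q → Q* = 38.1399, P* = 47.0713.
Marginal revenue: MR = 72.625 − 1.34Q. Set MR = MC: 72.625 − 1.34Q = 30.9 + 0.424Q → Q_m = 23.6536.
Price P_m = 72.625 − 0.67·23.6536 = 56.7771; MC(Q_m) = 30.9 + 0.424·23.6536 = 40.9291.
Competitive Q* = 38.1399, so ΔQ = 14.4863; wedge = 56.7771 − 40.9291 = 15.848.
DWL = ½ × 14.4863 × 15.848 = $114.79 thousand.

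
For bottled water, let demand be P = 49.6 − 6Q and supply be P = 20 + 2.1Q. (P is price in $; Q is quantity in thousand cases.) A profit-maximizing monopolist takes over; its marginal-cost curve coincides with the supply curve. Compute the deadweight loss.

$9.79 thousand

Competitive equilibrium: 49.6 − 6Q = 20 + 2.1Q → Q* = 3.6543, P* = 27.6741.
Marginal revenue: MR = 49.6 − 12Q. Set MR = MC: 49.6 − 12Q = 20 + 2.1Q → Q_m = 2.0993.
Price P_m = 49.6 − 6·2.0993 = 37.0042; MC(Q_m) = 20 + 2.1·2.0993 = 24.4085.
Competitive Q* = 3.6543, so ΔQ = 1.555; wedge = 37.0042 − 24.4085 = 12.5957.
Welfare loss = ½ × 1.555 × 12.5957 = $9.79 thousand.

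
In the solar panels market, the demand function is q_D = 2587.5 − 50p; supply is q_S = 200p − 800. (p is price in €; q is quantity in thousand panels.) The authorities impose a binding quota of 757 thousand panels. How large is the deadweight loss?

In inverse form: demand p = 51.75 − 0.02q, supply p = 4 + 0.005q.
Competitive equilibrium: 51.75 − 0.02q = 4 + 0.005q → q* = 1910, p* = 13.55.
At q = 757: demand price = 51.75 − 0.02·757 = 36.61; supply price = 4 + 0.005·757 = 7.785.
Δq = 1910 − 757 = 1153; wedge = 36.61 − 7.785 = 28.825.
Welfare loss = ½ × 1153 × 28.825 = €16617.61 thousand.

€16617.61 thousand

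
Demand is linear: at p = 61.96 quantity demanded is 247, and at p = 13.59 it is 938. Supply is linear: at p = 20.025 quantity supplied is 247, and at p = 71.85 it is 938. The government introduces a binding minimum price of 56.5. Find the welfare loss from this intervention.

3234.11

Demand slope = (13.59 − 61.96)/(938 − 247) = −0.07, so p = 79.25 − 0.07q.
Supply slope = (71.85 − 20.025)/(938 − 247) = 0.075, so p = 1.5 + 0.075q.
Competitive equilibrium: 79.25 − 0.07q = 1.5 + 0.075q → q* = 536.2069, p* = 41.7155.
At the floor p = 56.5, quantity demanded = (79.25 − 56.5)/0.07 = 325.
Sellers' marginal cost at q' = 325: 1.5 + 0.075·325 = 25.875.
Δq = 536.2069 − 325 = 211.2069; wedge = 56.5 − 25.875 = 30.625.
DWL = ½ × 211.2069 × 30.625 = 3234.11.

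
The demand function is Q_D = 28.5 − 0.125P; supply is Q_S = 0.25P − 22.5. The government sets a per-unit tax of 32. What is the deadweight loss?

42.67

In inverse form: demand P = 228 − 8Q, supply P = 90 + 4Q.
Competitive equilibrium: 228 − 8Q = 90 + 4Q → Q* = 11.5, P* = 136.
With the tax, the buyer price exceeds the seller price by 32: (228 − 8Q) − (90 + 4Q) = 32 → Q' = 8.8333.
ΔQ = 11.5 − 8.8333 = 2.6667; the wedge equals the tax, 32.
DWL = ½ × 2.6667 × 32 = 42.67.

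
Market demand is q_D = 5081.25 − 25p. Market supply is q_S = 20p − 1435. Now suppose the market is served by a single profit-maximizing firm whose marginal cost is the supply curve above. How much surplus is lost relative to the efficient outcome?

In inverse form: demand p = 203.25 − 0.04q, supply p = 71.75 + 0.05q.
Competitive equilibrium: 203.25 − 0.04q = 71.75 + 0.05q → q* = 1461.11111, p* = 144.80556.
Marginal revenue: MR = 203.25 − 0.08q. Set MR = MC: 203.25 − 0.08q = 71.75 + 0.05q → q_m = 1011.53846.
Price p_m = 203.25 − 0.04·1011.53846 = 162.78846; MC(q_m) = 71.75 + 0.05·1011.53846 = 122.32692.
Competitive q* = 1461.11111, so Δq = 449.57265; wedge = 162.78846 − 122.32692 = 40.46154.
DWL = ½ × 449.57265 × 40.46154 = 9095.20.

9095.20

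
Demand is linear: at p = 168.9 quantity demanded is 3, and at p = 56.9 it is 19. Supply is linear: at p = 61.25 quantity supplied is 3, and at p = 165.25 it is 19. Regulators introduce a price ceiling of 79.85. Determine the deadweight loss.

176.43

Demand slope = (56.9 − 168.9)/(19 − 3) = −7, so p = 189.9 − 7q.
Supply slope = (165.25 − 61.25)/(19 − 3) = 6.5, so p = 41.75 + 6.5q.
Competitive equilibrium: 189.9 − 7q = 41.75 + 6.5q → q* = 10.9741, p* = 113.0815.
At the ceiling p = 79.85, quantity supplied = (79.85 − 41.75)/6.5 = 5.8615.
Willingness to pay at q' = 5.8615: 189.9 − 7·5.8615 = 148.8695.
Δq = 10.9741 − 5.8615 = 5.1126; wedge = 148.8695 − 79.85 = 69.0195.
DWL = ½ × 5.1126 × 69.0195 = 176.43.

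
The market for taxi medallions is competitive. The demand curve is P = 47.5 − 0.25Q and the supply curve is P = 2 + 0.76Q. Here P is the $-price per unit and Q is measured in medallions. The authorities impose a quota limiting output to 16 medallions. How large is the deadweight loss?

$426.16

Competitive equilibrium: 47.5 − 0.25Q = 2 + 0.76Q → Q* = 45.0495, P* = 36.2376.
At Q = 16: demand price = 47.5 − 0.25·16 = 43.5; supply price = 2 + 0.76·16 = 14.16.
ΔQ = 45.0495 − 16 = 29.0495; wedge = 43.5 − 14.16 = 29.34.
The triangle = ½ × 29.0495 × 29.34 = $426.16.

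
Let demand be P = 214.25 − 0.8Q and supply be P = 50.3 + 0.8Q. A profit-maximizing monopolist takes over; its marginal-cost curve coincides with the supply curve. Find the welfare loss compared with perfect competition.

933.32

Competitive equilibrium: 214.25 − 0.8Q = 50.3 + 0.8Q → Q* = 102.4688, P* = 132.275.
Marginal revenue: MR = 214.25 − 1.6Q. Set MR = MC: 214.25 − 1.6Q = 50.3 + 0.8Q → Q_m = 68.3125.
Price P_m = 214.25 − 0.8·68.3125 = 159.6; MC(Q_m) = 50.3 + 0.8·68.3125 = 104.95.
Competitive Q* = 102.4688, so ΔQ = 34.1563; wedge = 159.6 − 104.95 = 54.65.
Welfare loss = ½ × 34.1563 × 54.65 = 933.32.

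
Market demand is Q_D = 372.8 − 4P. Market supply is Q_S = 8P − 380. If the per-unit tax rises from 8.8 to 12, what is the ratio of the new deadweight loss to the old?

In inverse form: demand P = 93.2 − 0.25Q, supply P = 47.5 + 0.125Q.
Competitive equilibrium: 93.2 − 0.25Q = 47.5 + 0.125Q → Q* = 121.8667, P* = 62.7333.
For a per-unit tax t: ΔQ = t/0.375, so DWL = ½·t·(t/0.375) = t²/0.75.
At t = 8.8: DWL = 103.253. At t = 12: DWL = 192.
Ratio = (12/8.8)² = 1.860.

1.860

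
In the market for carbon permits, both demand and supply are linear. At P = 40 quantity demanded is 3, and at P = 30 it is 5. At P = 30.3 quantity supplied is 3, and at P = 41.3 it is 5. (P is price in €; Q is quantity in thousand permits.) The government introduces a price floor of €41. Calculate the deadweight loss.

Demand slope = (30 − 40)/(5 − 3) = −5, so P = 55 − 5Q.
Supply slope = (41.3 − 30.3)/(5 − 3) = 5.5, so P = 13.8 + 5.5Q.
Competitive equilibrium: 55 − 5Q = 13.8 + 5.5Q → Q* = 3.9238, P* = 35.381.
At the floor P = 41, quantity demanded = (55 − 41)/5 = 2.8.
Sellers' marginal cost at Q' = 2.8: 13.8 + 5.5·2.8 = 29.2.
ΔQ = 3.9238 − 2.8 = 1.1238; wedge = 41 − 29.2 = 11.8.
The triangle = ½ × 1.1238 × 11.8 = €6.63 thousand.

€6.63 thousand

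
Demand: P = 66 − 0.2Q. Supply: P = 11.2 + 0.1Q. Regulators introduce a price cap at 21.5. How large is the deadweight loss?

952.02

Competitive equilibrium: 66 − 0.2Q = 11.2 + 0.1Q → Q* = 182.6667, P* = 29.4667.
At the ceiling P = 21.5, quantity supplied = (21.5 − 11.2)/0.1 = 103.
Willingness to pay at Q' = 103: 66 − 0.2·103 = 45.4.
ΔQ = 182.6667 − 103 = 79.6667; wedge = 45.4 − 21.5 = 23.9.
Welfare loss = ½ × 79.6667 × 23.9 = 952.02.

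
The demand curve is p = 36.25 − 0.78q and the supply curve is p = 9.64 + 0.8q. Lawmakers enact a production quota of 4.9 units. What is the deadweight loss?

Competitive equilibrium: 36.25 − 0.78q = 9.64 + 0.8q → q* = 16.8418, p* = 23.1134.
At q = 4.9: demand price = 36.25 − 0.78·4.9 = 32.428; supply price = 9.64 + 0.8·4.9 = 13.56.
Δq = 16.8418 − 4.9 = 11.9418; wedge = 32.428 − 13.56 = 18.868.
The triangle = ½ × 11.9418 × 18.868 = 112.66.

112.66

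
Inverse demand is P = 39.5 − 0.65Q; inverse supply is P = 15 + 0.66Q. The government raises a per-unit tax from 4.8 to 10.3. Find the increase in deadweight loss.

Competitive equilibrium: 39.5 − 0.65Q = 15 + 0.66Q → Q* = 18.7023, P* = 27.3435.
For a per-unit tax t: ΔQ = t/1.31, so DWL = ½·t·(t/1.31) = t²/2.62.
At t = 4.8: DWL = 8.794. At t = 10.3: DWL = 40.492.
Increase = 40.492 − 8.794 = 31.70.

31.70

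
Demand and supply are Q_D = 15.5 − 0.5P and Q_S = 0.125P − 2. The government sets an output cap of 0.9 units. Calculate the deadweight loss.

1.80

In inverse form: demand P = 31 − 2Q, supply P = 16 + 8Q.
Competitive equilibrium: 31 − 2Q = 16 + 8Q → Q* = 1.5, P* = 28.
At Q = 0.9: demand price = 31 − 2·0.9 = 29.2; supply price = 16 + 8·0.9 = 23.2.
ΔQ = 1.5 − 0.9 = 0.6; wedge = 29.2 − 23.2 = 6.
The triangle = ½ × 0.6 × 6 = 1.80.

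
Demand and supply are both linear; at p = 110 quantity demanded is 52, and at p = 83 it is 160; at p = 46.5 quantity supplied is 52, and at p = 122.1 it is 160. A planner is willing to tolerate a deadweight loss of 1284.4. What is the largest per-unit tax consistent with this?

49.4

Demand slope = (83 − 110)/(160 − 52) = −0.25, so p = 123 − 0.25q.
Supply slope = (122.1 − 46.5)/(160 − 52) = 0.7, so p = 10.1 + 0.7q.
Competitive equilibrium: 123 − 0.25q = 10.1 + 0.7q → q* = 118.8421, p* = 93.2895.
A tax t gives Δq = t/0.95 and wedge t, so DWL = t²/1.9.
t²/1.9 = 1284.4 → t² = 2440.36 → t = 49.4.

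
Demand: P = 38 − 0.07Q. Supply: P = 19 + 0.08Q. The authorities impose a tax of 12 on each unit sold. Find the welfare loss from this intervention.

480

Competitive equilibrium: 38 − 0.07Q = 19 + 0.08Q → Q* = 126.6667, P* = 29.1333.
With the tax, the buyer price exceeds the seller price by 12: (38 − 0.07Q) − (19 + 0.08Q) = 12 → Q' = 46.6667.
ΔQ = 126.6667 − 46.6667 = 80; the wedge equals the tax, 12.
DWL = ½ × 80 × 12 = 480.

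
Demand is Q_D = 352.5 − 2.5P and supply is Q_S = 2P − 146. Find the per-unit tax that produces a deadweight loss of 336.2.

In inverse form: demand P = 141 − 0.4Q, supply P = 73 + 0.5Q.
Competitive equilibrium: 141 − 0.4Q = 73 + 0.5Q → Q* = 75.5556, P* = 110.7778.
A tax t gives ΔQ = t/0.9 and wedge t, so DWL = t²/1.8.
t²/1.8 = 336.2 → t² = 605.16 → t = 24.6.

24.6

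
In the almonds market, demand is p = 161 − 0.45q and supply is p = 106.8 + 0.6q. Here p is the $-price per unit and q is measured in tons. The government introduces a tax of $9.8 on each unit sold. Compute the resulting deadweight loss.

Competitive equilibrium: 161 − 0.45q = 106.8 + 0.6q → q* = 51.619, p* = 137.7714.
With the tax, the buyer price exceeds the seller price by 9.8: (161 − 0.45q) − (106.8 + 0.6q) = 9.8 → q' = 42.2857.
Δq = 51.619 − 42.2857 = 9.3333; the wedge equals the tax, 9.8.
Welfare loss = ½ × 9.3333 × 9.8 = $45.73.

$45.73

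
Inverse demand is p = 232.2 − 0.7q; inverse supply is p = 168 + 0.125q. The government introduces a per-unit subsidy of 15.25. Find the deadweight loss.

140.95

Competitive equilibrium: 232.2 − 0.7q = 168 + 0.125q → q* = 77.8182, p* = 177.7273.
The subsidy lowers effective supply by 15.25: p = 152.75 + 0.125q.
New quantity: 232.2 − 0.7q = 152.75 + 0.125q → q' = 96.303.
Overproduction Δq = 96.303 − 77.8182 = 18.4848; wedge = subsidy = 15.25.
DWL = ½ × 18.4848 × 15.25 = 140.95.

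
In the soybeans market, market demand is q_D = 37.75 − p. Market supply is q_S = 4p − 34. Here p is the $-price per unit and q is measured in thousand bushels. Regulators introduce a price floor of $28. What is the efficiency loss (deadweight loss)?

$116.45 thousand

In inverse form: demand p = 37.75 − q, supply p = 8.5 + 0.25q.
Competitive equilibrium: 37.75 − q = 8.5 + 0.25q → q* = 23.4, p* = 14.35.
At the floor p = 28, quantity demanded = (37.75 − 28)/1 = 9.75.
Sellers' marginal cost at q' = 9.75: 8.5 + 0.25·9.75 = 10.9375.
Δq = 23.4 − 9.75 = 13.65; wedge = 28 − 10.9375 = 17.0625.
Welfare loss = ½ × 13.65 × 17.0625 = $116.45 thousand.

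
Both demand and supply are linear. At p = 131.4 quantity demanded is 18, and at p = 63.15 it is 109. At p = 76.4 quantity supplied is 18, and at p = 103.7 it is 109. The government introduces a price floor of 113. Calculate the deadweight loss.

407.13

Demand slope = (63.15 − 131.4)/(109 − 18) = −0.75, so p = 144.9 − 0.75q.
Supply slope = (103.7 − 76.4)/(109 − 18) = 0.3, so p = 71 + 0.3q.
Competitive equilibrium: 144.9 − 0.75q = 71 + 0.3q → q* = 70.381, p* = 92.1143.
At the floor p = 113, quantity demanded = (144.9 − 113)/0.75 = 42.5333.
Sellers' marginal cost at q' = 42.5333: 71 + 0.3·42.5333 = 83.76.
Δq = 70.381 − 42.5333 = 27.8477; wedge = 113 − 83.76 = 29.24.
Welfare loss = ½ × 27.8477 × 29.24 = 407.13.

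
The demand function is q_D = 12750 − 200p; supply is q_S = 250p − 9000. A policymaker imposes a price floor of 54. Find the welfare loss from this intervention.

5780

In inverse form: demand p = 63.75 − 0.005q, supply p = 36 + 0.004q.
Competitive equilibrium: 63.75 − 0.005q = 36 + 0.004q → q* = 3083.3333, p* = 48.3333.
At the floor p = 54, quantity demanded = (63.75 − 54)/0.005 = 1950.
Sellers' marginal cost at q' = 1950: 36 + 0.004·1950 = 43.8.
Δq = 3083.3333 − 1950 = 1133.3333; wedge = 54 − 43.8 = 10.2.
DWL = ½ × 1133.3333 × 10.2 = 5780.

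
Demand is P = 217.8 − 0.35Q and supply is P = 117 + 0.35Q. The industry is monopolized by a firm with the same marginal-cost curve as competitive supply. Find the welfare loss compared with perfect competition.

806.40

Competitive equilibrium: 217.8 − 0.35Q = 117 + 0.35Q → Q* = 144, P* = 167.4.
Marginal revenue: MR = 217.8 − 0.7Q. Set MR = MC: 217.8 − 0.7Q = 117 + 0.35Q → Q_m = 96.
Price P_m = 217.8 − 0.35·96 = 184.2; MC(Q_m) = 117 + 0.35·96 = 150.6.
Competitive Q* = 144, so ΔQ = 48; wedge = 184.2 − 150.6 = 33.6.
Deadweight loss = ½ × 48 × 33.6 = 806.40.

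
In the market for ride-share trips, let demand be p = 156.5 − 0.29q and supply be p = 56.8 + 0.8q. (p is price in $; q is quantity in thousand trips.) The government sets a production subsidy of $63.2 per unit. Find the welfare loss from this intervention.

Competitive equilibrium: 156.5 − 0.29q = 56.8 + 0.8q → q* = 91.4679, p* = 129.9743.
The subsidy lowers effective supply by 63.2: p = 0.8q − 6.4.
New quantity: 156.5 − 0.29q = 0.8q − 6.4 → q' = 149.4495.
Overproduction Δq = 149.4495 − 91.4679 = 57.9816; wedge = subsidy = 63.2.
Welfare loss = ½ × 57.9816 × 63.2 = $1832.22 thousand.

$1832.22 thousand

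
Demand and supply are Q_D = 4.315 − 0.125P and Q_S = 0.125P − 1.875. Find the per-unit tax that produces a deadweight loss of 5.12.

12.8

In inverse form: demand P = 34.52 − 8Q, supply P = 15 + 8Q.
Competitive equilibrium: 34.52 − 8Q = 15 + 8Q → Q* = 1.22, P* = 24.76.
A tax t gives ΔQ = t/16 and wedge t, so DWL = t²/32.
t²/32 = 5.12 → t² = 163.84 → t = 12.8.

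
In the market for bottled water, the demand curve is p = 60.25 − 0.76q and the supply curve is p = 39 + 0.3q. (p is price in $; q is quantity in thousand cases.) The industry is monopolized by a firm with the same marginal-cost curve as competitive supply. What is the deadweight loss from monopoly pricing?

Competitive equilibrium: 60.25 − 0.76q = 39 + 0.3q → q* = 20.0472, p* = 45.0142.
Marginal revenue: MR = 60.25 − 1.52q. Set MR = MC: 60.25 − 1.52q = 39 + 0.3q → q_m = 11.6758.
Price p_m = 60.25 − 0.76·11.6758 = 51.3764; MC(q_m) = 39 + 0.3·11.6758 = 42.5027.
Competitive q* = 20.0472, so Δq = 8.3714; wedge = 51.3764 − 42.5027 = 8.8737.
The triangle = ½ × 8.3714 × 8.8737 = $37.14 thousand.

$37.14 thousand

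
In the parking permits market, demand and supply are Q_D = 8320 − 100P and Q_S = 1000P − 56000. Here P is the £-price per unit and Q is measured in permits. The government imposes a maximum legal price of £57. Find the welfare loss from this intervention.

In inverse form: demand P = 83.2 − 0.01Q, supply P = 56 + 0.001Q.
Competitive equilibrium: 83.2 − 0.01Q = 56 + 0.001Q → Q* = 2472.7273, P* = 58.4727.
At the ceiling P = 57, quantity supplied = (57 − 56)/0.001 = 1000.
Willingness to pay at Q' = 1000: 83.2 − 0.01·1000 = 73.2.
ΔQ = 2472.7273 − 1000 = 1472.7273; wedge = 73.2 − 57 = 16.2.
Welfare loss = ½ × 1472.7273 × 16.2 = £11929.09.

£11929.09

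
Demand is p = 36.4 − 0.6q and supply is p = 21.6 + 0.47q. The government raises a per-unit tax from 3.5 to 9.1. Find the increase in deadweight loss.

Competitive equilibrium: 36.4 − 0.6q = 21.6 + 0.47q → q* = 13.8318, p* = 28.1009.
For a per-unit tax t: Δq = t/1.07, so DWL = ½·t·(t/1.07) = t²/2.14.
At t = 3.5: DWL = 5.724. At t = 9.1: DWL = 38.696.
Increase = 38.696 − 5.724 = 32.97.

32.97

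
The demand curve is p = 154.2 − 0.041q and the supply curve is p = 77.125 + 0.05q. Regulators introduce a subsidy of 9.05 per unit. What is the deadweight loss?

450.01

Competitive equilibrium: 154.2 − 0.041q = 77.125 + 0.05q → q* = 846.978, p* = 119.4739.
The subsidy lowers effective supply by 9.05: p = 68.075 + 0.05q.
New quantity: 154.2 − 0.041q = 68.075 + 0.05q → q' = 946.4286.
Overproduction Δq = 946.4286 − 846.978 = 99.4506; wedge = subsidy = 9.05.
Welfare loss = ½ × 99.4506 × 9.05 = 450.01.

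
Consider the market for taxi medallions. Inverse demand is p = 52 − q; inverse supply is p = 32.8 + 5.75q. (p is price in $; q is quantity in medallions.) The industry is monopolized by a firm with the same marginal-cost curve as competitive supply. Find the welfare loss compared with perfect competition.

$0.45

Competitive equilibrium: 52 − q = 32.8 + 5.75q → q* = 2.8444, p* = 49.1556.
Marginal revenue: MR = 52 − 2q. Set MR = MC: 52 − 2q = 32.8 + 5.75q → q_m = 2.4774.
Price p_m = 52 − 1·2.4774 = 49.5226; MC(q_m) = 32.8 + 5.75·2.4774 = 47.0451.
Competitive q* = 2.8444, so Δq = 0.367; wedge = 49.5226 − 47.0451 = 2.4775.
The triangle = ½ × 0.367 × 2.4775 = $0.45.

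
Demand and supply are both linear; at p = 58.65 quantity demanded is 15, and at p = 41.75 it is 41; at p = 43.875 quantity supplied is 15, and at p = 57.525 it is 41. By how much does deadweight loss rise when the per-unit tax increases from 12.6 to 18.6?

79.66

Demand slope = (41.75 − 58.65)/(41 − 15) = −0.65, so p = 68.4 − 0.65q.
Supply slope = (57.525 − 43.875)/(41 − 15) = 0.525, so p = 36 + 0.525q.
Competitive equilibrium: 68.4 − 0.65q = 36 + 0.525q → q* = 27.5745, p* = 50.4766.
For a per-unit tax t: Δq = t/1.175, so DWL = ½·t·(t/1.175) = t²/2.35.
At t = 12.6: DWL = 67.557. At t = 18.6: DWL = 147.217.
Increase = 147.217 − 67.557 = 79.66.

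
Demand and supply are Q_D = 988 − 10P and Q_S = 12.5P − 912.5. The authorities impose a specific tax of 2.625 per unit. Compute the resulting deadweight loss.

In inverse form: demand P = 98.8 − 0.1Q, supply P = 73 + 0.08Q.
Competitive equilibrium: 98.8 − 0.1Q = 73 + 0.08Q → Q* = 143.3333, P* = 84.4667.
With the tax, the buyer price exceeds the seller price by 2.625: (98.8 − 0.1Q) − (73 + 0.08Q) = 2.625 → Q' = 128.75.
ΔQ = 143.3333 − 128.75 = 14.5833; the wedge equals the tax, 2.625.
DWL = ½ × 14.5833 × 2.625 = 19.14.

19.14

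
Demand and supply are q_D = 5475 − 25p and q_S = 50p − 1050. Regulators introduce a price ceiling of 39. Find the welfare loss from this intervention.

172800

In inverse form: demand p = 219 − 0.04q, supply p = 21 + 0.02q.
Competitive equilibrium: 219 − 0.04q = 21 + 0.02q → q* = 3300, p* = 87.
At the ceiling p = 39, quantity supplied = (39 − 21)/0.02 = 900.
Willingness to pay at q' = 900: 219 − 0.04·900 = 183.
Δq = 3300 − 900 = 2400; wedge = 183 − 39 = 144.
DWL = ½ × 2400 × 144 = 172800.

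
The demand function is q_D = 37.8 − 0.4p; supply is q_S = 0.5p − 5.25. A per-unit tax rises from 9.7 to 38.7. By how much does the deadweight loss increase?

In inverse form: demand p = 94.5 − 2.5q, supply p = 10.5 + 2q.
Competitive equilibrium: 94.5 − 2.5q = 10.5 + 2q → q* = 18.6667, p* = 47.8333.
For a per-unit tax t: Δq = t/4.5, so DWL = ½·t·(t/4.5) = t²/9.
At t = 9.7: DWL = 10.454. At t = 38.7: DWL = 166.41.
Increase = 166.41 − 10.454 = 155.96.

155.96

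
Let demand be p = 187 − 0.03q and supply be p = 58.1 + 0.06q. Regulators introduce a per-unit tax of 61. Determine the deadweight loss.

Competitive equilibrium: 187 − 0.03q = 58.1 + 0.06q → q* = 1432.2222, p* = 144.0333.
With the tax, the buyer price exceeds the seller price by 61: (187 − 0.03q) − (58.1 + 0.06q) = 61 → q' = 754.4444.
Δq = 1432.2222 − 754.4444 = 677.7778; the wedge equals the tax, 61.
The triangle = ½ × 677.7778 × 61 = 20672.22.

20672.22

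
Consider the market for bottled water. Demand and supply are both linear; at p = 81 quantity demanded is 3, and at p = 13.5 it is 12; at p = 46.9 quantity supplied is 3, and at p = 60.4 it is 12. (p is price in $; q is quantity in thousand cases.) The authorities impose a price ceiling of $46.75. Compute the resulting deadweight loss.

Demand slope = (13.5 − 81)/(12 − 3) = −7.5, so p = 103.5 − 7.5q.
Supply slope = (60.4 − 46.9)/(12 − 3) = 1.5, so p = 42.4 + 1.5q.
Competitive equilibrium: 103.5 − 7.5q = 42.4 + 1.5q → q* = 6.7889, p* = 52.5833.
At the ceiling p = 46.75, quantity supplied = (46.75 − 42.4)/1.5 = 2.9.
Willingness to pay at q' = 2.9: 103.5 − 7.5·2.9 = 81.75.
Δq = 6.7889 − 2.9 = 3.8889; wedge = 81.75 − 46.75 = 35.
DWL = ½ × 3.8889 × 35 = $68.06 thousand.

$68.06 thousand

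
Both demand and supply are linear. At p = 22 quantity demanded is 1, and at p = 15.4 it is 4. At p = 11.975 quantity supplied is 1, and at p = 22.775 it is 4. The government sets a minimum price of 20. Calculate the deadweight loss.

1.95

Demand slope = (15.4 − 22)/(4 − 1) = −2.2, so p = 24.2 − 2.2q.
Supply slope = (22.775 − 11.975)/(4 − 1) = 3.6, so p = 8.375 + 3.6q.
Competitive equilibrium: 24.2 − 2.2q = 8.375 + 3.6q → q* = 2.7284, p* = 18.1974.
At the floor p = 20, quantity demanded = (24.2 − 20)/2.2 = 1.9091.
Sellers' marginal cost at q' = 1.9091: 8.375 + 3.6·1.9091 = 15.2478.
Δq = 2.7284 − 1.9091 = 0.8193; wedge = 20 − 15.2478 = 4.7522.
The triangle = ½ × 0.8193 × 4.7522 = 1.95.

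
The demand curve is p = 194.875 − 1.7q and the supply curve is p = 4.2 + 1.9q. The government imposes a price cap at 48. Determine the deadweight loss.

1610.58

Competitive equilibrium: 194.875 − 1.7q = 4.2 + 1.9q → q* = 52.9653, p* = 104.834.
At the ceiling p = 48, quantity supplied = (48 − 4.2)/1.9 = 23.0526.
Willingness to pay at q' = 23.0526: 194.875 − 1.7·23.0526 = 155.6856.
Δq = 52.9653 − 23.0526 = 29.9127; wedge = 155.6856 − 48 = 107.6856.
The triangle = ½ × 29.9127 × 107.6856 = 1610.58.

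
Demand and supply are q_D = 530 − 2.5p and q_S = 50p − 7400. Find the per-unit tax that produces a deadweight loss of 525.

In inverse form: demand p = 212 − 0.4q, supply p = 148 + 0.02q.
Competitive equilibrium: 212 − 0.4q = 148 + 0.02q → q* = 152.381, p* = 151.0476.
A tax t gives Δq = t/0.42 and wedge t, so DWL = t²/0.84.
t²/0.84 = 525 → t² = 441 → t = 21.

21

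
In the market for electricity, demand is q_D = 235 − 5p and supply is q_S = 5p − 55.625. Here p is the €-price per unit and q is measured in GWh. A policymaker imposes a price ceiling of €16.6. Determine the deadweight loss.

€776.57

In inverse form: demand p = 47 − 0.2q, supply p = 11.125 + 0.2q.
Competitive equilibrium: 47 − 0.2q = 11.125 + 0.2q → q* = 89.6875, p* = 29.0625.
At the ceiling p = 16.6, quantity supplied = (16.6 − 11.125)/0.2 = 27.375.
Willingness to pay at q' = 27.375: 47 − 0.2·27.375 = 41.525.
Δq = 89.6875 − 27.375 = 62.3125; wedge = 41.525 − 16.6 = 24.925.
Deadweight loss = ½ × 62.3125 × 24.925 = €776.57.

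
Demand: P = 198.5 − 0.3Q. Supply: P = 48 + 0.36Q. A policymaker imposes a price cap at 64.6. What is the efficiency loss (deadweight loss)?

10921.22

Competitive equilibrium: 198.5 − 0.3Q = 48 + 0.36Q → Q* = 228.0303, P* = 130.0909.
At the ceiling P = 64.6, quantity supplied = (64.6 − 48)/0.36 = 46.1111.
Willingness to pay at Q' = 46.1111: 198.5 − 0.3·46.1111 = 184.6667.
ΔQ = 228.0303 − 46.1111 = 181.9192; wedge = 184.6667 − 64.6 = 120.0667.
DWL = ½ × 181.9192 × 120.0667 = 10921.22.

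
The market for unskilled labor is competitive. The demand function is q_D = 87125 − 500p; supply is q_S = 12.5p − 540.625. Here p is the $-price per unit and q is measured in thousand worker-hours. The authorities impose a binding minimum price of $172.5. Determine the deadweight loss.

In inverse form: demand p = 174.25 − 0.002q, supply p = 43.25 + 0.08q.
Competitive equilibrium: 174.25 − 0.002q = 43.25 + 0.08q → q* = 1597.561, p* = 171.0549.
At the floor p = 172.5, quantity demanded = (174.25 − 172.5)/0.002 = 875.
Sellers' marginal cost at q' = 875: 43.25 + 0.08·875 = 113.25.
Δq = 1597.561 − 875 = 722.561; wedge = 172.5 − 113.25 = 59.25.
DWL = ½ × 722.561 × 59.25 = $21405.87 thousand.

$21405.87 thousand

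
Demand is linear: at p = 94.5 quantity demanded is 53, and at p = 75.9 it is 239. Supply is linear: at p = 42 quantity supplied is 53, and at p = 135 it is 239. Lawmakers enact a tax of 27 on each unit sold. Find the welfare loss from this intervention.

607.50

Demand slope = (75.9 − 94.5)/(239 − 53) = −0.1, so p = 99.8 − 0.1q.
Supply slope = (135 − 42)/(239 − 53) = 0.5, so p = 15.5 + 0.5q.
Competitive equilibrium: 99.8 − 0.1q = 15.5 + 0.5q → q* = 140.5, p* = 85.75.
With the tax, the buyer price exceeds the seller price by 27: (99.8 − 0.1q) − (15.5 + 0.5q) = 27 → q' = 95.5.
Δq = 140.5 − 95.5 = 45; the wedge equals the tax, 27.
Deadweight loss = ½ × 45 × 27 = 607.50.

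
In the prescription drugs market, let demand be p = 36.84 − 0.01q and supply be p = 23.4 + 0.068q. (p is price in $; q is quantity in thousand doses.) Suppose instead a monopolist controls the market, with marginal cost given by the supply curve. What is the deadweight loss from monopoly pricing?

Competitive equilibrium: 36.84 − 0.01q = 23.4 + 0.068q → q* = 172.3077, p* = 35.1169.
Marginal revenue: MR = 36.84 − 0.02q. Set MR = MC: 36.84 − 0.02q = 23.4 + 0.068q → q_m = 152.7273.
Price p_m = 36.84 − 0.01·152.7273 = 35.3127; MC(q_m) = 23.4 + 0.068·152.7273 = 33.7855.
Competitive q* = 172.3077, so Δq = 19.5804; wedge = 35.3127 − 33.7855 = 1.5272.
Welfare loss = ½ × 19.5804 × 1.5272 = $14.95 thousand.

$14.95 thousand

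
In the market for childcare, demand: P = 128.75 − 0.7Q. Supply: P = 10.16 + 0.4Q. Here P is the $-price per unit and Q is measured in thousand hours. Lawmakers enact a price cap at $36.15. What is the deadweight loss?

$1009.12 thousand

Competitive equilibrium: 128.75 − 0.7Q = 10.16 + 0.4Q → Q* = 107.8091, P* = 53.2836.
At the ceiling P = 36.15, quantity supplied = (36.15 − 10.16)/0.4 = 64.975.
Willingness to pay at Q' = 64.975: 128.75 − 0.7·64.975 = 83.2675.
ΔQ = 107.8091 − 64.975 = 42.8341; wedge = 83.2675 − 36.15 = 47.1175.
Welfare loss = ½ × 42.8341 × 47.1175 = $1009.12 thousand.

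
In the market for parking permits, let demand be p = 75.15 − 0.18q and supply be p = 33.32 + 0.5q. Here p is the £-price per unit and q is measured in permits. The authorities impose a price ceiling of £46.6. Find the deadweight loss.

£415.42

Competitive equilibrium: 75.15 − 0.18q = 33.32 + 0.5q → q* = 61.5147, p* = 64.0774.
At the ceiling p = 46.6, quantity supplied = (46.6 − 33.32)/0.5 = 26.56.
Willingness to pay at q' = 26.56: 75.15 − 0.18·26.56 = 70.3692.
Δq = 61.5147 − 26.56 = 34.9547; wedge = 70.3692 − 46.6 = 23.7692.
The triangle = ½ × 34.9547 × 23.7692 = £415.42.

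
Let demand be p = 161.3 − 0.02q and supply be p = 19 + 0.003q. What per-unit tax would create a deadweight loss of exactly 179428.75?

Competitive equilibrium: 161.3 − 0.02q = 19 + 0.003q → q* = 6186.9565, p* = 37.5609.
A tax t gives Δq = t/0.023 and wedge t, so DWL = t²/0.046.
t²/0.046 = 179428.75 → t² = 8253.7225 → t = 90.85.

90.85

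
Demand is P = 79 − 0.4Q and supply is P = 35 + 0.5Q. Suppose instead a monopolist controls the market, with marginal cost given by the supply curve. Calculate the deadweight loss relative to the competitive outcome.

Competitive equilibrium: 79 − 0.4Q = 35 + 0.5Q → Q* = 48.8889, P* = 59.4444.
Marginal revenue: MR = 79 − 0.8Q. Set MR = MC: 79 − 0.8Q = 35 + 0.5Q → Q_m = 33.8462.
Price P_m = 79 − 0.4·33.8462 = 65.4615; MC(Q_m) = 35 + 0.5·33.8462 = 51.9231.
Competitive Q* = 48.8889, so ΔQ = 15.0427; wedge = 65.4615 − 51.9231 = 13.5384.
DWL = ½ × 15.0427 × 13.5384 = 101.83.

101.83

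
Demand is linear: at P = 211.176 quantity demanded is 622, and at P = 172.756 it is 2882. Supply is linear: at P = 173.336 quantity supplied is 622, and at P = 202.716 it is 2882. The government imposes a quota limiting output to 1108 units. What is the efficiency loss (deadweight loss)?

Demand slope = (172.756 − 211.176)/(2882 − 622) = −0.017, so P = 221.75 − 0.017Q.
Supply slope = (202.716 − 173.336)/(2882 − 622) = 0.013, so P = 165.25 + 0.013Q.
Competitive equilibrium: 221.75 − 0.017Q = 165.25 + 0.013Q → Q* = 1883.3333, P* = 189.7333.
At Q = 1108: demand price = 221.75 − 0.017·1108 = 202.914; supply price = 165.25 + 0.013·1108 = 179.654.
ΔQ = 1883.3333 − 1108 = 775.3333; wedge = 202.914 − 179.654 = 23.26.
Deadweight loss = ½ × 775.3333 × 23.26 = 9017.13.

9017.13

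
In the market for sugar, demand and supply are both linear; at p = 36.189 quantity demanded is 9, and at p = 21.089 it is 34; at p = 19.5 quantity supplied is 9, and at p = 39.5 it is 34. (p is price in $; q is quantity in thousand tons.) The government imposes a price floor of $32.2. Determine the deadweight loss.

Demand slope = (21.089 − 36.189)/(34 − 9) = −0.604, so p = 41.625 − 0.604q.
Supply slope = (39.5 − 19.5)/(34 − 9) = 0.8, so p = 12.3 + 0.8q.
Competitive equilibrium: 41.625 − 0.604q = 12.3 + 0.8q → q* = 20.8868, p* = 29.0094.
At the floor p = 32.2, quantity demanded = (41.625 − 32.2)/0.604 = 15.6043.
Sellers' marginal cost at q' = 15.6043: 12.3 + 0.8·15.6043 = 24.7834.
Δq = 20.8868 − 15.6043 = 5.2825; wedge = 32.2 − 24.7834 = 7.4166.
DWL = ½ × 5.2825 × 7.4166 = $19.59 thousand.

$19.59 thousand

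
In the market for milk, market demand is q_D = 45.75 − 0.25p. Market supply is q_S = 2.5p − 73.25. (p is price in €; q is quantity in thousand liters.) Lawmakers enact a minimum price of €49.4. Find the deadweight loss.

€5.16 thousand

In inverse form: demand p = 183 − 4q, supply p = 29.3 + 0.4q.
Competitive equilibrium: 183 − 4q = 29.3 + 0.4q → q* = 34.9318, p* = 43.2727.
At the floor p = 49.4, quantity demanded = (183 − 49.4)/4 = 33.4.
Sellers' marginal cost at q' = 33.4: 29.3 + 0.4·33.4 = 42.66.
Δq = 34.9318 − 33.4 = 1.5318; wedge = 49.4 − 42.66 = 6.74.
Welfare loss = ½ × 1.5318 × 6.74 = €5.16 thousand.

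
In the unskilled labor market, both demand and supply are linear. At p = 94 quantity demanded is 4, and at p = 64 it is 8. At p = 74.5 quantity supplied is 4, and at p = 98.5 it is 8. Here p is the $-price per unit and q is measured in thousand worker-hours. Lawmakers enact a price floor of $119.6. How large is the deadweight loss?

$159.29 thousand

Demand slope = (64 − 94)/(8 − 4) = −7.5, so p = 124 − 7.5q.
Supply slope = (98.5 − 74.5)/(8 − 4) = 6, so p = 50.5 + 6q.
Competitive equilibrium: 124 − 7.5q = 50.5 + 6q → q* = 5.44444, p* = 83.16667.
At the floor p = 119.6, quantity demanded = (124 − 119.6)/7.5 = 0.58667.
Sellers' marginal cost at q' = 0.58667: 50.5 + 6·0.58667 = 54.02002.
Δq = 5.44444 − 0.58667 = 4.85777; wedge = 119.6 − 54.02002 = 65.57998.
The triangle = ½ × 4.85777 × 65.57998 = $159.29 thousand.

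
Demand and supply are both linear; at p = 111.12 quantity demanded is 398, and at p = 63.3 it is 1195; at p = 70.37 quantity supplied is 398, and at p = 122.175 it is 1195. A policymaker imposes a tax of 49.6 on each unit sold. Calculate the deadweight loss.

9840.64

Demand slope = (63.3 − 111.12)/(1195 − 398) = −0.06, so p = 135 − 0.06q.
Supply slope = (122.175 − 70.37)/(1195 − 398) = 0.065, so p = 44.5 + 0.065q.
Competitive equilibrium: 135 − 0.06q = 44.5 + 0.065q → q* = 724, p* = 91.56.
With the tax, the buyer price exceeds the seller price by 49.6: (135 − 0.06q) − (44.5 + 0.065q) = 49.6 → q' = 327.2.
Δq = 724 − 327.2 = 396.8; the wedge equals the tax, 49.6.
The triangle = ½ × 396.8 × 49.6 = 9840.64.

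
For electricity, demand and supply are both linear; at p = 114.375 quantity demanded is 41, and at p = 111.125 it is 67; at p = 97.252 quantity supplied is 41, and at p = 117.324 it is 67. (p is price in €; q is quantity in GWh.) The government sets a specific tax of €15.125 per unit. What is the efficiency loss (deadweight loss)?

€127.52

Demand slope = (111.125 − 114.375)/(67 − 41) = −0.125, so p = 119.5 − 0.125q.
Supply slope = (117.324 − 97.252)/(67 − 41) = 0.772, so p = 65.6 + 0.772q.
Competitive equilibrium: 119.5 − 0.125q = 65.6 + 0.772q → q* = 60.0892, p* = 111.9889.
With the tax, the buyer price exceeds the seller price by 15.125: (119.5 − 0.125q) − (65.6 + 0.772q) = 15.125 → q' = 43.2274.
Δq = 60.0892 − 43.2274 = 16.8618; the wedge equals the tax, 15.125.
Welfare loss = ½ × 16.8618 × 15.125 = €127.52.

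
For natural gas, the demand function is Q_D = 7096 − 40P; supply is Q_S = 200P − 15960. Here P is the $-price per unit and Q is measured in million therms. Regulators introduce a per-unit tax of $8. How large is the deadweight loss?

$1066.67 million

In inverse form: demand P = 177.4 − 0.025Q, supply P = 79.8 + 0.005Q.
Competitive equilibrium: 177.4 − 0.025Q = 79.8 + 0.005Q → Q* = 3253.3333, P* = 96.0667.
With the tax, the buyer price exceeds the seller price by 8: (177.4 − 0.025Q) − (79.8 + 0.005Q) = 8 → Q' = 2986.6667.
ΔQ = 3253.3333 − 2986.6667 = 266.6666; the wedge equals the tax, 8.
Deadweight loss = ½ × 266.6666 × 8 = $1066.67 million.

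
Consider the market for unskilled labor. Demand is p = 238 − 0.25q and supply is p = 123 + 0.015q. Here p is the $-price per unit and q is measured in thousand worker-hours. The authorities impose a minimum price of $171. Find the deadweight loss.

$3649.51 thousand

Competitive equilibrium: 238 − 0.25q = 123 + 0.015q → q* = 433.9623, p* = 129.5094.
At the floor p = 171, quantity demanded = (238 − 171)/0.25 = 268.
Sellers' marginal cost at q' = 268: 123 + 0.015·268 = 127.02.
Δq = 433.9623 − 268 = 165.9623; wedge = 171 − 127.02 = 43.98.
DWL = ½ × 165.9623 × 43.98 = $3649.51 thousand.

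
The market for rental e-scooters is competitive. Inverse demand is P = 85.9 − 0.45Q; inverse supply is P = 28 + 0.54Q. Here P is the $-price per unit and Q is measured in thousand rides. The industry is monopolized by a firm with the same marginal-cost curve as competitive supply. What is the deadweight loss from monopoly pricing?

$165.35 thousand

Competitive equilibrium: 85.9 − 0.45Q = 28 + 0.54Q → Q* = 58.4848, P* = 59.5818.
Marginal revenue: MR = 85.9 − 0.9Q. Set MR = MC: 85.9 − 0.9Q = 28 + 0.54Q → Q_m = 40.2083.
Price P_m = 85.9 − 0.45·40.2083 = 67.8063; MC(Q_m) = 28 + 0.54·40.2083 = 49.7125.
Competitive Q* = 58.4848, so ΔQ = 18.2765; wedge = 67.8063 − 49.7125 = 18.0938.
The triangle = ½ × 18.2765 × 18.0938 = $165.35 thousand.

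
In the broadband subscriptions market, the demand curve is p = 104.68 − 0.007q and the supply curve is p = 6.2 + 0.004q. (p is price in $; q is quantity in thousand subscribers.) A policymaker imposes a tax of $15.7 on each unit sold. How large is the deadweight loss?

$11204.09 thousand

Competitive equilibrium: 104.68 − 0.007q = 6.2 + 0.004q → q* = 8952.7273, p* = 42.0109.
With the tax, the buyer price exceeds the seller price by 15.7: (104.68 − 0.007q) − (6.2 + 0.004q) = 15.7 → q' = 7525.4545.
Δq = 8952.7273 − 7525.4545 = 1427.2728; the wedge equals the tax, 15.7.
Deadweight loss = ½ × 1427.2728 × 15.7 = $11204.09 thousand.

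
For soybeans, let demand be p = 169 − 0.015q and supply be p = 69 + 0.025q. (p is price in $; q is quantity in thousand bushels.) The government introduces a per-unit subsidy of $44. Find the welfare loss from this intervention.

Competitive equilibrium: 169 − 0.015q = 69 + 0.025q → q* = 2500, p* = 131.5.
The subsidy lowers effective supply by 44: p = 25 + 0.025q.
New quantity: 169 − 0.015q = 25 + 0.025q → q' = 3600.
Overproduction Δq = 3600 − 2500 = 1100; wedge = subsidy = 44.
The triangle = ½ × 1100 × 44 = $24200 thousand.

$24200 thousand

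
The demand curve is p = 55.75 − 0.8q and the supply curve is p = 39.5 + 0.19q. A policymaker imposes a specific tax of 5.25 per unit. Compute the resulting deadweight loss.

13.92

Competitive equilibrium: 55.75 − 0.8q = 39.5 + 0.19q → q* = 16.4141, p* = 42.6187.
With the tax, the buyer price exceeds the seller price by 5.25: (55.75 − 0.8q) − (39.5 + 0.19q) = 5.25 → q' = 11.1111.
Δq = 16.4141 − 11.1111 = 5.303; the wedge equals the tax, 5.25.
DWL = ½ × 5.303 × 5.25 = 13.92.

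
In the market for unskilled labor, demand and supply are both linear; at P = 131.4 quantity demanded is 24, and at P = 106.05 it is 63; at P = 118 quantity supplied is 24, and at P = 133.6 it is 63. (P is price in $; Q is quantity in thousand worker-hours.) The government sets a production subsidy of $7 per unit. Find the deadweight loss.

Demand slope = (106.05 − 131.4)/(63 − 24) = −0.65, so P = 147 − 0.65Q.
Supply slope = (133.6 − 118)/(63 − 24) = 0.4, so P = 108.4 + 0.4Q.
Competitive equilibrium: 147 − 0.65Q = 108.4 + 0.4Q → Q* = 36.7619, P* = 123.1048.
The subsidy lowers effective supply by 7: P = 101.4 + 0.4Q.
New quantity: 147 − 0.65Q = 101.4 + 0.4Q → Q' = 43.4286.
Overproduction ΔQ = 43.4286 − 36.7619 = 6.6667; wedge = subsidy = 7.
The triangle = ½ × 6.6667 × 7 = $23.33 thousand.

$23.33 thousand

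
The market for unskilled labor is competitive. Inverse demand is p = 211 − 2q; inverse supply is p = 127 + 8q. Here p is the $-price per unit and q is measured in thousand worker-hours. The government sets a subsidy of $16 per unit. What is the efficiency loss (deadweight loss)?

$12.80 thousand

Competitive equilibrium: 211 − 2q = 127 + 8q → q* = 8.4, p* = 194.2.
The subsidy lowers effective supply by 16: p = 111 + 8q.
New quantity: 211 − 2q = 111 + 8q → q' = 10.
Overproduction Δq = 10 − 8.4 = 1.6; wedge = subsidy = 16.
Deadweight loss = ½ × 1.6 × 16 = $12.80 thousand.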